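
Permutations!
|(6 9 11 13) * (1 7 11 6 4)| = 10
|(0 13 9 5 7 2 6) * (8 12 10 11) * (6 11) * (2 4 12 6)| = |(0 13 9 5 7 4 12 10 2 11 8 6)| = 12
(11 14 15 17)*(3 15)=(3 15 17 11 14)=[0, 1, 2, 15, 4, 5, 6, 7, 8, 9, 10, 14, 12, 13, 3, 17, 16, 11]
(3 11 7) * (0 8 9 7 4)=(0 8 9 7 3 11 4)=[8, 1, 2, 11, 0, 5, 6, 3, 9, 7, 10, 4]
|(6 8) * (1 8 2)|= 4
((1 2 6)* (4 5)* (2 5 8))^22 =((1 5 4 8 2 6))^22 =(1 2 4)(5 6 8)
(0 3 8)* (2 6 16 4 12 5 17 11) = (0 3 8)(2 6 16 4 12 5 17 11) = [3, 1, 6, 8, 12, 17, 16, 7, 0, 9, 10, 2, 5, 13, 14, 15, 4, 11]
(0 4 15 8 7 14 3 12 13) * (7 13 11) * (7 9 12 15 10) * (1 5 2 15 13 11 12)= (0 4 10 7 14 3 13)(1 5 2 15 8 11 9)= [4, 5, 15, 13, 10, 2, 6, 14, 11, 1, 7, 9, 12, 0, 3, 8]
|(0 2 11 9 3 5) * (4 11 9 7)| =15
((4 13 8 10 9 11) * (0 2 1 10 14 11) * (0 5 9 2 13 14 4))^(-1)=((0 13 8 4 14 11)(1 10 2)(5 9))^(-1)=(0 11 14 4 8 13)(1 2 10)(5 9)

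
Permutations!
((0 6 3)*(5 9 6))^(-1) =((0 5 9 6 3))^(-1) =(0 3 6 9 5)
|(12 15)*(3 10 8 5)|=|(3 10 8 5)(12 15)|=4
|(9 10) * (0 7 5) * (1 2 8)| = 6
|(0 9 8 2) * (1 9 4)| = |(0 4 1 9 8 2)| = 6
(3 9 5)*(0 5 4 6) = (0 5 3 9 4 6) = [5, 1, 2, 9, 6, 3, 0, 7, 8, 4]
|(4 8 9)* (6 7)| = 6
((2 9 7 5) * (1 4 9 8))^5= (1 2 7 4 8 5 9)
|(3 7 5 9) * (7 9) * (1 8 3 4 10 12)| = |(1 8 3 9 4 10 12)(5 7)| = 14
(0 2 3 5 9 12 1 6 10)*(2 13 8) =(0 13 8 2 3 5 9 12 1 6 10) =[13, 6, 3, 5, 4, 9, 10, 7, 2, 12, 0, 11, 1, 8]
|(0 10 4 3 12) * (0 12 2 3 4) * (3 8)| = 6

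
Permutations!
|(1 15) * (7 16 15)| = 4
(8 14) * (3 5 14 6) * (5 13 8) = (3 13 8 6)(5 14) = [0, 1, 2, 13, 4, 14, 3, 7, 6, 9, 10, 11, 12, 8, 5]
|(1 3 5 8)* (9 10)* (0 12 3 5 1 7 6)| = |(0 12 3 1 5 8 7 6)(9 10)| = 8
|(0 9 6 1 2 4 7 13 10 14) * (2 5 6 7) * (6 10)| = |(0 9 7 13 6 1 5 10 14)(2 4)| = 18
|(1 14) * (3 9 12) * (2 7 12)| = 10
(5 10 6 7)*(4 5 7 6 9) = (4 5 10 9) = [0, 1, 2, 3, 5, 10, 6, 7, 8, 4, 9]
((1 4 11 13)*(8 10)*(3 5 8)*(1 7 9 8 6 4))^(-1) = (3 10 8 9 7 13 11 4 6 5)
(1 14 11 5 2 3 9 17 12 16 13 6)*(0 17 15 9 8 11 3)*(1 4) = [17, 14, 0, 8, 1, 2, 4, 7, 11, 15, 10, 5, 16, 6, 3, 9, 13, 12] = (0 17 12 16 13 6 4 1 14 3 8 11 5 2)(9 15)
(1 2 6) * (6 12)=[0, 2, 12, 3, 4, 5, 1, 7, 8, 9, 10, 11, 6]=(1 2 12 6)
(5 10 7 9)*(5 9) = (5 10 7) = [0, 1, 2, 3, 4, 10, 6, 5, 8, 9, 7]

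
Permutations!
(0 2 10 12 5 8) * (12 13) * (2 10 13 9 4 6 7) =(0 10 9 4 6 7 2 13 12 5 8) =[10, 1, 13, 3, 6, 8, 7, 2, 0, 4, 9, 11, 5, 12]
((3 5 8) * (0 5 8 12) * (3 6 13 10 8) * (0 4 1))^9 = (0 1 4 12 5)(6 13 10 8)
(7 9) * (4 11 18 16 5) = (4 11 18 16 5)(7 9) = [0, 1, 2, 3, 11, 4, 6, 9, 8, 7, 10, 18, 12, 13, 14, 15, 5, 17, 16]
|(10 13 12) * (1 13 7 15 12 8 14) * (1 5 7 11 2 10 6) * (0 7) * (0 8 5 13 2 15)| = |(0 7)(1 2 10 11 15 12 6)(5 8 14 13)| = 28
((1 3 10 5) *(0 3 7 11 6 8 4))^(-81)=((0 3 10 5 1 7 11 6 8 4))^(-81)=(0 4 8 6 11 7 1 5 10 3)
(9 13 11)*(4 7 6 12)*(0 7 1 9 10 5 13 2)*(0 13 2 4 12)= (0 7 6)(1 9 4)(2 13 11 10 5)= [7, 9, 13, 3, 1, 2, 0, 6, 8, 4, 5, 10, 12, 11]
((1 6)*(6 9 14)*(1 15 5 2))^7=(15)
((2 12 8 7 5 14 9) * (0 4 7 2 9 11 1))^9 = (0 7 14 1 4 5 11)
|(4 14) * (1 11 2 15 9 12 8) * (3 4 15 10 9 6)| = 35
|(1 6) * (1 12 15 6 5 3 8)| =|(1 5 3 8)(6 12 15)| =12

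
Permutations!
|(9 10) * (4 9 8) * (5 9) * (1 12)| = 10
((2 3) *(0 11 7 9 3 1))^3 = (0 9 1 7 2 11 3)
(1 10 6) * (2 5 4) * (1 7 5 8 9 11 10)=(2 8 9 11 10 6 7 5 4)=[0, 1, 8, 3, 2, 4, 7, 5, 9, 11, 6, 10]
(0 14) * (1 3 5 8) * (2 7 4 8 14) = [2, 3, 7, 5, 8, 14, 6, 4, 1, 9, 10, 11, 12, 13, 0] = (0 2 7 4 8 1 3 5 14)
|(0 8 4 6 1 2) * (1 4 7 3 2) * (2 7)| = 6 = |(0 8 2)(3 7)(4 6)|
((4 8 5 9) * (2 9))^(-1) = (2 5 8 4 9)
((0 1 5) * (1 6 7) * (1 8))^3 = (0 8)(1 6)(5 7)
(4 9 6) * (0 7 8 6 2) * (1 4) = (0 7 8 6 1 4 9 2) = [7, 4, 0, 3, 9, 5, 1, 8, 6, 2]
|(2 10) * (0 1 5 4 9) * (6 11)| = |(0 1 5 4 9)(2 10)(6 11)| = 10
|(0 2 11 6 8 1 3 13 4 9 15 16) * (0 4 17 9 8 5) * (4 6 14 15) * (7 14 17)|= |(0 2 11 17 9 4 8 1 3 13 7 14 15 16 6 5)|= 16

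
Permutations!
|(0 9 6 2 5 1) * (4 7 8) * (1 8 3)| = 10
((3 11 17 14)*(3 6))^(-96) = ((3 11 17 14 6))^(-96) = (3 6 14 17 11)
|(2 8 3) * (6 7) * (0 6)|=3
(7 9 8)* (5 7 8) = (5 7 9) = [0, 1, 2, 3, 4, 7, 6, 9, 8, 5]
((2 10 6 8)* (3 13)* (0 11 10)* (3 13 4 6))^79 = ((13)(0 11 10 3 4 6 8 2))^79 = (13)(0 2 8 6 4 3 10 11)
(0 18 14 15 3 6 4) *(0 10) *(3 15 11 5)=[18, 1, 2, 6, 10, 3, 4, 7, 8, 9, 0, 5, 12, 13, 11, 15, 16, 17, 14]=(0 18 14 11 5 3 6 4 10)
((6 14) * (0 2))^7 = (0 2)(6 14)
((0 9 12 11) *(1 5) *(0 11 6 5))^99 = (0 6)(1 12)(5 9)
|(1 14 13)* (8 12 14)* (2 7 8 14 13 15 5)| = |(1 14 15 5 2 7 8 12 13)| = 9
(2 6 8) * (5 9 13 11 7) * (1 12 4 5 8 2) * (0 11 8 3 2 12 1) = [11, 1, 6, 2, 5, 9, 12, 3, 0, 13, 10, 7, 4, 8] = (0 11 7 3 2 6 12 4 5 9 13 8)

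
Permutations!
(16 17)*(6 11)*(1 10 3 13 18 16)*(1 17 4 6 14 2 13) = (1 10 3)(2 13 18 16 4 6 11 14) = [0, 10, 13, 1, 6, 5, 11, 7, 8, 9, 3, 14, 12, 18, 2, 15, 4, 17, 16]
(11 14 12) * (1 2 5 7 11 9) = (1 2 5 7 11 14 12 9) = [0, 2, 5, 3, 4, 7, 6, 11, 8, 1, 10, 14, 9, 13, 12]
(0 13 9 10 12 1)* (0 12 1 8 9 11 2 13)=(1 12 8 9 10)(2 13 11)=[0, 12, 13, 3, 4, 5, 6, 7, 9, 10, 1, 2, 8, 11]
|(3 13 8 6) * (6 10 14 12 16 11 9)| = |(3 13 8 10 14 12 16 11 9 6)| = 10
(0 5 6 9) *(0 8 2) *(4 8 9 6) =(9)(0 5 4 8 2) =[5, 1, 0, 3, 8, 4, 6, 7, 2, 9]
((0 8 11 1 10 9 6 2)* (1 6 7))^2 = (0 11 2 8 6)(1 9)(7 10)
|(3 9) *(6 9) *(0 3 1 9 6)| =2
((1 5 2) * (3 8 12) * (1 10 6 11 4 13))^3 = ((1 5 2 10 6 11 4 13)(3 8 12))^3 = (1 10 4 5 6 13 2 11)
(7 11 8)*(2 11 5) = (2 11 8 7 5) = [0, 1, 11, 3, 4, 2, 6, 5, 7, 9, 10, 8]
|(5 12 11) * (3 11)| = 4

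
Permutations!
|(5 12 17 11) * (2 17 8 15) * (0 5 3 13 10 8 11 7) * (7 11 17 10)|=|(0 5 12 17 11 3 13 7)(2 10 8 15)|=8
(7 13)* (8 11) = [0, 1, 2, 3, 4, 5, 6, 13, 11, 9, 10, 8, 12, 7] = (7 13)(8 11)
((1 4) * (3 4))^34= (1 3 4)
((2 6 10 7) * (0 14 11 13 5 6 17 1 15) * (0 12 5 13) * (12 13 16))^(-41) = ((0 14 11)(1 15 13 16 12 5 6 10 7 2 17))^(-41) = (0 14 11)(1 16 6 2 15 12 10 17 13 5 7)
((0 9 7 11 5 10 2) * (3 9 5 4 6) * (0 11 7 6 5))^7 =(2 4 10 11 5)(3 9 6)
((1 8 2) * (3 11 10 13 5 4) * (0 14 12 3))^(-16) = (0 12 11 13 4 14 3 10 5)(1 2 8)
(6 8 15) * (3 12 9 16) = (3 12 9 16)(6 8 15) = [0, 1, 2, 12, 4, 5, 8, 7, 15, 16, 10, 11, 9, 13, 14, 6, 3]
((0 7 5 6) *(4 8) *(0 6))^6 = (8)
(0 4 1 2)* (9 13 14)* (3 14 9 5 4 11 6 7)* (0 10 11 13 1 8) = (0 13 9 1 2 10 11 6 7 3 14 5 4 8) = [13, 2, 10, 14, 8, 4, 7, 3, 0, 1, 11, 6, 12, 9, 5]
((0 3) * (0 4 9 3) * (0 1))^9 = (9)(0 1)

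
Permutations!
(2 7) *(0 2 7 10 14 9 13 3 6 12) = [2, 1, 10, 6, 4, 5, 12, 7, 8, 13, 14, 11, 0, 3, 9] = (0 2 10 14 9 13 3 6 12)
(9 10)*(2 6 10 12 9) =[0, 1, 6, 3, 4, 5, 10, 7, 8, 12, 2, 11, 9] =(2 6 10)(9 12)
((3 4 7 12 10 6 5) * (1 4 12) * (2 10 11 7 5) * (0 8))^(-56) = (12)(2 10 6)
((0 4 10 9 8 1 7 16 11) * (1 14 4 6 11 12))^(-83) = (0 6 11)(1 7 16 12)(4 9 14 10 8)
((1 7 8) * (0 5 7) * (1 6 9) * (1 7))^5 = ((0 5 1)(6 9 7 8))^5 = (0 1 5)(6 9 7 8)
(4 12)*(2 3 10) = [0, 1, 3, 10, 12, 5, 6, 7, 8, 9, 2, 11, 4] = (2 3 10)(4 12)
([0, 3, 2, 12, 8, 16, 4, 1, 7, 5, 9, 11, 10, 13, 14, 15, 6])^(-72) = (1 5 7 9 8 10 4 12 6 3 16)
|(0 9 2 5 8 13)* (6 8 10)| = |(0 9 2 5 10 6 8 13)| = 8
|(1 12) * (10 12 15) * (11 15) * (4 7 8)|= |(1 11 15 10 12)(4 7 8)|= 15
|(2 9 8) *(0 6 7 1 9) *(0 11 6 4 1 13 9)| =|(0 4 1)(2 11 6 7 13 9 8)| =21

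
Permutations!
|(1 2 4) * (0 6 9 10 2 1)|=6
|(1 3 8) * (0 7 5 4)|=|(0 7 5 4)(1 3 8)|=12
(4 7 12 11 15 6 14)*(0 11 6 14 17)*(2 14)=(0 11 15 2 14 4 7 12 6 17)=[11, 1, 14, 3, 7, 5, 17, 12, 8, 9, 10, 15, 6, 13, 4, 2, 16, 0]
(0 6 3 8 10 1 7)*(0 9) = (0 6 3 8 10 1 7 9) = [6, 7, 2, 8, 4, 5, 3, 9, 10, 0, 1]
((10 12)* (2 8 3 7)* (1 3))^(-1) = ((1 3 7 2 8)(10 12))^(-1) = (1 8 2 7 3)(10 12)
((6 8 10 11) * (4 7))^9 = (4 7)(6 8 10 11)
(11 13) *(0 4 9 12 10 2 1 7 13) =[4, 7, 1, 3, 9, 5, 6, 13, 8, 12, 2, 0, 10, 11] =(0 4 9 12 10 2 1 7 13 11)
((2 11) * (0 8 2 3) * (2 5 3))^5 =((0 8 5 3)(2 11))^5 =(0 8 5 3)(2 11)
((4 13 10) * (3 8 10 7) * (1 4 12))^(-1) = (1 12 10 8 3 7 13 4)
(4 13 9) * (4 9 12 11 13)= (11 13 12)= [0, 1, 2, 3, 4, 5, 6, 7, 8, 9, 10, 13, 11, 12]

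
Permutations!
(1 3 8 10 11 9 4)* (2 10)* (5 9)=(1 3 8 2 10 11 5 9 4)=[0, 3, 10, 8, 1, 9, 6, 7, 2, 4, 11, 5]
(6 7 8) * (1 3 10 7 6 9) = (1 3 10 7 8 9) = [0, 3, 2, 10, 4, 5, 6, 8, 9, 1, 7]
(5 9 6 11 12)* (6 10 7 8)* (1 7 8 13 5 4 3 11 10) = (1 7 13 5 9)(3 11 12 4)(6 10 8) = [0, 7, 2, 11, 3, 9, 10, 13, 6, 1, 8, 12, 4, 5]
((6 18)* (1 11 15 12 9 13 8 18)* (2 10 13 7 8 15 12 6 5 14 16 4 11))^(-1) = ((1 2 10 13 15 6)(4 11 12 9 7 8 18 5 14 16))^(-1) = (1 6 15 13 10 2)(4 16 14 5 18 8 7 9 12 11)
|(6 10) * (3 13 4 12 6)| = 6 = |(3 13 4 12 6 10)|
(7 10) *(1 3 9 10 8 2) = [0, 3, 1, 9, 4, 5, 6, 8, 2, 10, 7] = (1 3 9 10 7 8 2)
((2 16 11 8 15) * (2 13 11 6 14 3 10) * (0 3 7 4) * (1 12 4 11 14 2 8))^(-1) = (0 4 12 1 11 7 14 13 15 8 10 3)(2 6 16)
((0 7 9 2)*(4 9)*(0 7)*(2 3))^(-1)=((2 7 4 9 3))^(-1)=(2 3 9 4 7)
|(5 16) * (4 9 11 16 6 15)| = 7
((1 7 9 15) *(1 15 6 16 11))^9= ((1 7 9 6 16 11))^9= (1 6)(7 16)(9 11)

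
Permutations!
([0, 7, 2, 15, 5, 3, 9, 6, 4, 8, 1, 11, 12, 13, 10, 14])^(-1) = [0, 10, 2, 5, 8, 4, 7, 1, 9, 6, 14, 11, 12, 13, 15, 3]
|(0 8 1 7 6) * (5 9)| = 10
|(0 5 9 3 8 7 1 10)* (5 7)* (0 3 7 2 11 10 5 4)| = 28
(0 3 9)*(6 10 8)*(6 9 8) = (0 3 8 9)(6 10) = [3, 1, 2, 8, 4, 5, 10, 7, 9, 0, 6]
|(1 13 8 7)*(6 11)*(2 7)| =|(1 13 8 2 7)(6 11)| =10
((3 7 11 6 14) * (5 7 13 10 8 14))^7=((3 13 10 8 14)(5 7 11 6))^7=(3 10 14 13 8)(5 6 11 7)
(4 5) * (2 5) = (2 5 4) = [0, 1, 5, 3, 2, 4]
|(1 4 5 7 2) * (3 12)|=10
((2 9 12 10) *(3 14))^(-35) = (2 9 12 10)(3 14)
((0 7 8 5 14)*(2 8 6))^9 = (0 6 8 14 7 2 5)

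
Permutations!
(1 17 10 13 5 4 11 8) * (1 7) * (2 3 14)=(1 17 10 13 5 4 11 8 7)(2 3 14)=[0, 17, 3, 14, 11, 4, 6, 1, 7, 9, 13, 8, 12, 5, 2, 15, 16, 10]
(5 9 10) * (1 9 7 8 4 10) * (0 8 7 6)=(0 8 4 10 5 6)(1 9)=[8, 9, 2, 3, 10, 6, 0, 7, 4, 1, 5]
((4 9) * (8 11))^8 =((4 9)(8 11))^8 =(11)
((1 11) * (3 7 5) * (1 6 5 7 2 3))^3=(1 5 6 11)(2 3)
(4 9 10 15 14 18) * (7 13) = (4 9 10 15 14 18)(7 13) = [0, 1, 2, 3, 9, 5, 6, 13, 8, 10, 15, 11, 12, 7, 18, 14, 16, 17, 4]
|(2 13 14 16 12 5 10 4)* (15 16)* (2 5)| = |(2 13 14 15 16 12)(4 5 10)| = 6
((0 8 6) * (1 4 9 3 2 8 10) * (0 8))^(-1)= (0 2 3 9 4 1 10)(6 8)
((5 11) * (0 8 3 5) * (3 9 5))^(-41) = (0 11 5 9 8)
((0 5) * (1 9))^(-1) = (0 5)(1 9)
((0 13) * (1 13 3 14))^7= (0 14 13 3 1)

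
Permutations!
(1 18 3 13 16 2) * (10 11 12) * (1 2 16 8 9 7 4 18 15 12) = [0, 15, 2, 13, 18, 5, 6, 4, 9, 7, 11, 1, 10, 8, 14, 12, 16, 17, 3] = (1 15 12 10 11)(3 13 8 9 7 4 18)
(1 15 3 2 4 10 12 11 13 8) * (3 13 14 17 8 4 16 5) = [0, 15, 16, 2, 10, 3, 6, 7, 1, 9, 12, 14, 11, 4, 17, 13, 5, 8] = (1 15 13 4 10 12 11 14 17 8)(2 16 5 3)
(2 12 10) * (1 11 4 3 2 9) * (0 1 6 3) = (0 1 11 4)(2 12 10 9 6 3) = [1, 11, 12, 2, 0, 5, 3, 7, 8, 6, 9, 4, 10]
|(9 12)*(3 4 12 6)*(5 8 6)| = 7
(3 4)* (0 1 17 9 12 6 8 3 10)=(0 1 17 9 12 6 8 3 4 10)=[1, 17, 2, 4, 10, 5, 8, 7, 3, 12, 0, 11, 6, 13, 14, 15, 16, 9]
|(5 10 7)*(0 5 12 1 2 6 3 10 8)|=21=|(0 5 8)(1 2 6 3 10 7 12)|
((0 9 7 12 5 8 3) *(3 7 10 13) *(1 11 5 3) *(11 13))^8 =(13)(0 3 12 7 8 5 11 10 9)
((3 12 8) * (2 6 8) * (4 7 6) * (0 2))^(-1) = (0 12 3 8 6 7 4 2)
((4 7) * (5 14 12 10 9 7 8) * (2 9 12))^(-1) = (2 14 5 8 4 7 9)(10 12)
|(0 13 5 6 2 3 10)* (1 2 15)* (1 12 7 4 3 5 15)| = |(0 13 15 12 7 4 3 10)(1 2 5 6)| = 8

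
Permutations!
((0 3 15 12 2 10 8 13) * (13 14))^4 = (0 2 13 12 14 15 8 3 10)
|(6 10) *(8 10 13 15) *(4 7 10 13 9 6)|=|(4 7 10)(6 9)(8 13 15)|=6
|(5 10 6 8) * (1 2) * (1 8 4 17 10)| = 4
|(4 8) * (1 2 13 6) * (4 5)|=12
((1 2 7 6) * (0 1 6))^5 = (0 1 2 7)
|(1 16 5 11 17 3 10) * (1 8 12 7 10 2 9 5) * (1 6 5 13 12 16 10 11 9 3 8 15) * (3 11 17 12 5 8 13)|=|(1 10 15)(2 11 12 7 17 13 5 9 3)(6 8 16)|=9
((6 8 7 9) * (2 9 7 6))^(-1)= (2 9)(6 8)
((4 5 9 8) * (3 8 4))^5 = ((3 8)(4 5 9))^5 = (3 8)(4 9 5)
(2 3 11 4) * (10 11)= [0, 1, 3, 10, 2, 5, 6, 7, 8, 9, 11, 4]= (2 3 10 11 4)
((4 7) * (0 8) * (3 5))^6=(8)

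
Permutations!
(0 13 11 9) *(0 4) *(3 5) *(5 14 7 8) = [13, 1, 2, 14, 0, 3, 6, 8, 5, 4, 10, 9, 12, 11, 7] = (0 13 11 9 4)(3 14 7 8 5)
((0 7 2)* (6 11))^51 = ((0 7 2)(6 11))^51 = (6 11)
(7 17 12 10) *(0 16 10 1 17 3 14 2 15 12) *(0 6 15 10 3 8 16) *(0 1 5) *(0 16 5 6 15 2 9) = (0 1 17 15 12 6 2 10 7 8 5 16 3 14 9) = [1, 17, 10, 14, 4, 16, 2, 8, 5, 0, 7, 11, 6, 13, 9, 12, 3, 15]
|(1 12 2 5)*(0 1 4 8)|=7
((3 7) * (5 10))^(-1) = ((3 7)(5 10))^(-1) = (3 7)(5 10)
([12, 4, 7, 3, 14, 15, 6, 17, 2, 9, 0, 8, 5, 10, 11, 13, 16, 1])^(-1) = (0 10 13 15 5 12)(1 17 7 2 8 11 14 4)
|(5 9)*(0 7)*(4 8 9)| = 4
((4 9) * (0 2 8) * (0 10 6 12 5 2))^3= ((2 8 10 6 12 5)(4 9))^3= (2 6)(4 9)(5 10)(8 12)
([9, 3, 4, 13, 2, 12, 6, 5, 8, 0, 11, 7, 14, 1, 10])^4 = [0, 3, 2, 13, 4, 11, 6, 10, 8, 9, 12, 14, 7, 1, 5]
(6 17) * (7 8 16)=(6 17)(7 8 16)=[0, 1, 2, 3, 4, 5, 17, 8, 16, 9, 10, 11, 12, 13, 14, 15, 7, 6]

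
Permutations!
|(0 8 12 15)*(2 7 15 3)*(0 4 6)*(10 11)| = 18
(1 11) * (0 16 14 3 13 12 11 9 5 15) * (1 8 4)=[16, 9, 2, 13, 1, 15, 6, 7, 4, 5, 10, 8, 11, 12, 3, 0, 14]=(0 16 14 3 13 12 11 8 4 1 9 5 15)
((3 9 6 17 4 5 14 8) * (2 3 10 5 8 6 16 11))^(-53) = ((2 3 9 16 11)(4 8 10 5 14 6 17))^(-53) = (2 9 11 3 16)(4 5 17 10 6 8 14)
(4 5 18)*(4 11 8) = (4 5 18 11 8) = [0, 1, 2, 3, 5, 18, 6, 7, 4, 9, 10, 8, 12, 13, 14, 15, 16, 17, 11]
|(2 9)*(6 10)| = 2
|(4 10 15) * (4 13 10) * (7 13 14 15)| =6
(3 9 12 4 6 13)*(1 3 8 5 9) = [0, 3, 2, 1, 6, 9, 13, 7, 5, 12, 10, 11, 4, 8] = (1 3)(4 6 13 8 5 9 12)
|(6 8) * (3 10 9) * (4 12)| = 6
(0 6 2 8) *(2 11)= (0 6 11 2 8)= [6, 1, 8, 3, 4, 5, 11, 7, 0, 9, 10, 2]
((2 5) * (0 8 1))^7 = (0 8 1)(2 5)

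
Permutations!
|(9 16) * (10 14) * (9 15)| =|(9 16 15)(10 14)| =6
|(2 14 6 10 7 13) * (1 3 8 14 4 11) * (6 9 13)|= 9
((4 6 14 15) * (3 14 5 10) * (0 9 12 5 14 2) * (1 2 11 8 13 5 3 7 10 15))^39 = (0 14 15 8 12 2 6 5 11 9 1 4 13 3)(7 10)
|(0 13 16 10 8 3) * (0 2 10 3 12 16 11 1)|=|(0 13 11 1)(2 10 8 12 16 3)|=12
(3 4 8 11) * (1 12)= (1 12)(3 4 8 11)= [0, 12, 2, 4, 8, 5, 6, 7, 11, 9, 10, 3, 1]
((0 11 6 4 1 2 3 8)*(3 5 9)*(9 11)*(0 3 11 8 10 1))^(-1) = ((0 9 11 6 4)(1 2 5 8 3 10))^(-1) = (0 4 6 11 9)(1 10 3 8 5 2)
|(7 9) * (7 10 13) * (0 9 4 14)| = 7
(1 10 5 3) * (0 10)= (0 10 5 3 1)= [10, 0, 2, 1, 4, 3, 6, 7, 8, 9, 5]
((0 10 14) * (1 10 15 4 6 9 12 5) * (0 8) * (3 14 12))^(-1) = ((0 15 4 6 9 3 14 8)(1 10 12 5))^(-1) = (0 8 14 3 9 6 4 15)(1 5 12 10)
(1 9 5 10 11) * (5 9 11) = (1 11)(5 10) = [0, 11, 2, 3, 4, 10, 6, 7, 8, 9, 5, 1]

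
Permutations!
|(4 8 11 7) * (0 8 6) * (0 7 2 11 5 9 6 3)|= |(0 8 5 9 6 7 4 3)(2 11)|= 8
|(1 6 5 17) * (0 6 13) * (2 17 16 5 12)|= |(0 6 12 2 17 1 13)(5 16)|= 14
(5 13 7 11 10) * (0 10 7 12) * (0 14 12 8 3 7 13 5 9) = (0 10 9)(3 7 11 13 8)(12 14) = [10, 1, 2, 7, 4, 5, 6, 11, 3, 0, 9, 13, 14, 8, 12]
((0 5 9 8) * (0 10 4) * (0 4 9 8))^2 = (0 8 9 5 10)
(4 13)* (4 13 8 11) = (13)(4 8 11) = [0, 1, 2, 3, 8, 5, 6, 7, 11, 9, 10, 4, 12, 13]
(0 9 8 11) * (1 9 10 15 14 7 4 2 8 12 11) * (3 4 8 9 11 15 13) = (0 10 13 3 4 2 9 12 15 14 7 8 1 11) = [10, 11, 9, 4, 2, 5, 6, 8, 1, 12, 13, 0, 15, 3, 7, 14]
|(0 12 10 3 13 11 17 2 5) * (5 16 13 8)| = |(0 12 10 3 8 5)(2 16 13 11 17)| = 30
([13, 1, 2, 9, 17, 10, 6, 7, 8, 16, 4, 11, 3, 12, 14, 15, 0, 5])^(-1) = (0 16 9 3 12 13)(4 10 5 17)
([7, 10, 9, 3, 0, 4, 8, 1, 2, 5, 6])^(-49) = (0 7 1 10 6 8 2 9 5 4)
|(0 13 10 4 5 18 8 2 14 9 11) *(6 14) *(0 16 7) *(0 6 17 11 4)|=12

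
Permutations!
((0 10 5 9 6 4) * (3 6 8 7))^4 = (0 8 4 9 6 5 3 10 7)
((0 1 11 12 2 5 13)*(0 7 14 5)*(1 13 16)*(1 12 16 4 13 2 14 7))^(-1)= (0 2)(1 13 4 5 14 12 16 11)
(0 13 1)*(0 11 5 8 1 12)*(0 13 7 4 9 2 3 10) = (0 7 4 9 2 3 10)(1 11 5 8)(12 13) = [7, 11, 3, 10, 9, 8, 6, 4, 1, 2, 0, 5, 13, 12]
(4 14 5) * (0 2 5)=(0 2 5 4 14)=[2, 1, 5, 3, 14, 4, 6, 7, 8, 9, 10, 11, 12, 13, 0]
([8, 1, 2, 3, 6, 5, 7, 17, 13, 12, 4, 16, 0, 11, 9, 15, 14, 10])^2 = (0 13 16 9)(4 7 10 6 17)(8 11 14 12)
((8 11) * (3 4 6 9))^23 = (3 9 6 4)(8 11)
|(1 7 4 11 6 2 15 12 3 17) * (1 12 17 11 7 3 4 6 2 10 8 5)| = 13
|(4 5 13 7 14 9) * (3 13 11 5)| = 6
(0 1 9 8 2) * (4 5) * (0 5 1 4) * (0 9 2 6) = (0 4 1 2 5 9 8 6) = [4, 2, 5, 3, 1, 9, 0, 7, 6, 8]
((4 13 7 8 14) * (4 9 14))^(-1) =(4 8 7 13)(9 14)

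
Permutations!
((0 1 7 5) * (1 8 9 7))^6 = (0 8 9 7 5) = ((0 8 9 7 5))^6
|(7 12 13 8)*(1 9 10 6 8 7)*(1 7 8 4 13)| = |(1 9 10 6 4 13 8 7 12)| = 9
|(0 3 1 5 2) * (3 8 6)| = 7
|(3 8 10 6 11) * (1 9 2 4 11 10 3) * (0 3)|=30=|(0 3 8)(1 9 2 4 11)(6 10)|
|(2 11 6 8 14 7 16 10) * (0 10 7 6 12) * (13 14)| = 20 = |(0 10 2 11 12)(6 8 13 14)(7 16)|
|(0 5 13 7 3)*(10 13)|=|(0 5 10 13 7 3)|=6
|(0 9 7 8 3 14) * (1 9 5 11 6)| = 10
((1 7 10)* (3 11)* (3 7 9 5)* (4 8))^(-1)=((1 9 5 3 11 7 10)(4 8))^(-1)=(1 10 7 11 3 5 9)(4 8)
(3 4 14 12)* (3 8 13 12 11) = (3 4 14 11)(8 13 12) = [0, 1, 2, 4, 14, 5, 6, 7, 13, 9, 10, 3, 8, 12, 11]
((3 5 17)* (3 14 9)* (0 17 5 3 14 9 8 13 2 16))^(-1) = ((0 17 9 14 8 13 2 16))^(-1) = (0 16 2 13 8 14 9 17)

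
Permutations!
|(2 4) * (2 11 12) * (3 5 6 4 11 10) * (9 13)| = |(2 11 12)(3 5 6 4 10)(9 13)| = 30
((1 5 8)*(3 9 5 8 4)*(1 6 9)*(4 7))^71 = (1 3 4 7 5 9 6 8)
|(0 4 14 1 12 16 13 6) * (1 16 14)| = 8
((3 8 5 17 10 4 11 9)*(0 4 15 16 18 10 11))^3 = (0 4)(3 17)(5 9)(8 11)(10 18 16 15) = ((0 4)(3 8 5 17 11 9)(10 15 16 18))^3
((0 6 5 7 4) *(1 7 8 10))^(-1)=(0 4 7 1 10 8 5 6)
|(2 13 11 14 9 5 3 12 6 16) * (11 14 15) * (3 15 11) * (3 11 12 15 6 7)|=35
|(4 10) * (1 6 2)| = 6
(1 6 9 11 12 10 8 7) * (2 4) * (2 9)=(1 6 2 4 9 11 12 10 8 7)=[0, 6, 4, 3, 9, 5, 2, 1, 7, 11, 8, 12, 10]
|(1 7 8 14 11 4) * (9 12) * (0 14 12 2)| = 10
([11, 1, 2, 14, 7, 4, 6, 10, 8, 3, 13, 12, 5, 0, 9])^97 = (0 11 12 5 4 7 10 13)(3 14 9)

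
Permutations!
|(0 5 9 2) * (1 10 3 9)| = |(0 5 1 10 3 9 2)| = 7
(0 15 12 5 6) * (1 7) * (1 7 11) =(0 15 12 5 6)(1 11) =[15, 11, 2, 3, 4, 6, 0, 7, 8, 9, 10, 1, 5, 13, 14, 12]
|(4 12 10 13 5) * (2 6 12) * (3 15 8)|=|(2 6 12 10 13 5 4)(3 15 8)|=21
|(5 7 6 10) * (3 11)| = |(3 11)(5 7 6 10)| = 4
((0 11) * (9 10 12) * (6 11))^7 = (0 6 11)(9 10 12)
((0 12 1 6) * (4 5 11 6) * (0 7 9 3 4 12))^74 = (12)(3 6 4 7 5 9 11)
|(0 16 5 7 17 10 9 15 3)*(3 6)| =10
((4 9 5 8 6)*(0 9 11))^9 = ((0 9 5 8 6 4 11))^9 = (0 5 6 11 9 8 4)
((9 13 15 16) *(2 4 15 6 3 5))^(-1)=((2 4 15 16 9 13 6 3 5))^(-1)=(2 5 3 6 13 9 16 15 4)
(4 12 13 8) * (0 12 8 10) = [12, 1, 2, 3, 8, 5, 6, 7, 4, 9, 0, 11, 13, 10] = (0 12 13 10)(4 8)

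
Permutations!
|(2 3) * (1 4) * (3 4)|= 4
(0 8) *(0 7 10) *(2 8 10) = (0 10)(2 8 7) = [10, 1, 8, 3, 4, 5, 6, 2, 7, 9, 0]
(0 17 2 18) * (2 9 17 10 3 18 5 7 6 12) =(0 10 3 18)(2 5 7 6 12)(9 17) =[10, 1, 5, 18, 4, 7, 12, 6, 8, 17, 3, 11, 2, 13, 14, 15, 16, 9, 0]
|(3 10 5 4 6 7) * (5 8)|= 7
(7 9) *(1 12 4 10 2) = (1 12 4 10 2)(7 9) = [0, 12, 1, 3, 10, 5, 6, 9, 8, 7, 2, 11, 4]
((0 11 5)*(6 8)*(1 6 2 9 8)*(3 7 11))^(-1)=(0 5 11 7 3)(1 6)(2 8 9)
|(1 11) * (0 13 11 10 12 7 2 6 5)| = |(0 13 11 1 10 12 7 2 6 5)| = 10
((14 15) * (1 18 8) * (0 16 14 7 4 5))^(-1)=((0 16 14 15 7 4 5)(1 18 8))^(-1)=(0 5 4 7 15 14 16)(1 8 18)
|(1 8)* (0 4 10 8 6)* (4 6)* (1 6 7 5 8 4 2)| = |(0 7 5 8 6)(1 2)(4 10)| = 10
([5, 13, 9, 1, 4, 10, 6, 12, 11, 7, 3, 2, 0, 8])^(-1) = [12, 3, 11, 10, 4, 0, 6, 9, 13, 2, 5, 8, 7, 1]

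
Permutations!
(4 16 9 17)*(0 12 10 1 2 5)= [12, 2, 5, 3, 16, 0, 6, 7, 8, 17, 1, 11, 10, 13, 14, 15, 9, 4]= (0 12 10 1 2 5)(4 16 9 17)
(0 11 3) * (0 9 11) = [0, 1, 2, 9, 4, 5, 6, 7, 8, 11, 10, 3] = (3 9 11)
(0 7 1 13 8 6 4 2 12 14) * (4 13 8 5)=(0 7 1 8 6 13 5 4 2 12 14)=[7, 8, 12, 3, 2, 4, 13, 1, 6, 9, 10, 11, 14, 5, 0]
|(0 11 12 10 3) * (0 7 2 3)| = 12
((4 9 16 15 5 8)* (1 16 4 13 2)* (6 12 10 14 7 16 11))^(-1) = (1 2 13 8 5 15 16 7 14 10 12 6 11)(4 9)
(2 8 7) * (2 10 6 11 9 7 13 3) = (2 8 13 3)(6 11 9 7 10) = [0, 1, 8, 2, 4, 5, 11, 10, 13, 7, 6, 9, 12, 3]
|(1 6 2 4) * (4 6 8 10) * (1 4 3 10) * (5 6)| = 6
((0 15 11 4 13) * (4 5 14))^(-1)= (0 13 4 14 5 11 15)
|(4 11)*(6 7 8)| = 6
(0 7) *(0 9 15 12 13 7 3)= [3, 1, 2, 0, 4, 5, 6, 9, 8, 15, 10, 11, 13, 7, 14, 12]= (0 3)(7 9 15 12 13)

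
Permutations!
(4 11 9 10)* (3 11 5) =[0, 1, 2, 11, 5, 3, 6, 7, 8, 10, 4, 9] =(3 11 9 10 4 5)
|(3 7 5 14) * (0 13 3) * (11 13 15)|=|(0 15 11 13 3 7 5 14)|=8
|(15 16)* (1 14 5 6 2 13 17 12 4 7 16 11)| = |(1 14 5 6 2 13 17 12 4 7 16 15 11)| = 13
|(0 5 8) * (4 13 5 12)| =|(0 12 4 13 5 8)| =6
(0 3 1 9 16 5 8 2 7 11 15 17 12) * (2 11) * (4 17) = [3, 9, 7, 1, 17, 8, 6, 2, 11, 16, 10, 15, 0, 13, 14, 4, 5, 12] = (0 3 1 9 16 5 8 11 15 4 17 12)(2 7)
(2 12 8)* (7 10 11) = (2 12 8)(7 10 11) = [0, 1, 12, 3, 4, 5, 6, 10, 2, 9, 11, 7, 8]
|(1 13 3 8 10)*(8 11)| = |(1 13 3 11 8 10)| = 6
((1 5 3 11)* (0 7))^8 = (11)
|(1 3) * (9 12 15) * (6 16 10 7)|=12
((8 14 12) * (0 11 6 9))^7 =((0 11 6 9)(8 14 12))^7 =(0 9 6 11)(8 14 12)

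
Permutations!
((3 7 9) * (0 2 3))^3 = ((0 2 3 7 9))^3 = (0 7 2 9 3)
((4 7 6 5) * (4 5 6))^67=((4 7))^67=(4 7)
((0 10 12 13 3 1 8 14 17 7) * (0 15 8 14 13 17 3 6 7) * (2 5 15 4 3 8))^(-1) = ((0 10 12 17)(1 14 8 13 6 7 4 3)(2 5 15))^(-1) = (0 17 12 10)(1 3 4 7 6 13 8 14)(2 15 5)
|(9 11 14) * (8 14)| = |(8 14 9 11)| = 4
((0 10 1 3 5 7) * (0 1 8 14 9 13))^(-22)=(0 8 9)(1 5)(3 7)(10 14 13)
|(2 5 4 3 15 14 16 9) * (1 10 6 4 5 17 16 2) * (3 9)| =|(1 10 6 4 9)(2 17 16 3 15 14)| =30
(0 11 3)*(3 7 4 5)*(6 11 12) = (0 12 6 11 7 4 5 3) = [12, 1, 2, 0, 5, 3, 11, 4, 8, 9, 10, 7, 6]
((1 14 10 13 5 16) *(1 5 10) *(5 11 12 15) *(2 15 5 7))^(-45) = (1 14)(5 12 11 16)(10 13)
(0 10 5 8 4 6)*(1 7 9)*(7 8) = (0 10 5 7 9 1 8 4 6) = [10, 8, 2, 3, 6, 7, 0, 9, 4, 1, 5]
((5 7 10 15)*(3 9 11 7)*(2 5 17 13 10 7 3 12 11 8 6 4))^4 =((2 5 12 11 3 9 8 6 4)(10 15 17 13))^4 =(17)(2 3 4 11 6 12 8 5 9)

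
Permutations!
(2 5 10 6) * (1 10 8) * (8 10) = (1 8)(2 5 10 6) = [0, 8, 5, 3, 4, 10, 2, 7, 1, 9, 6]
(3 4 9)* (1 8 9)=(1 8 9 3 4)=[0, 8, 2, 4, 1, 5, 6, 7, 9, 3]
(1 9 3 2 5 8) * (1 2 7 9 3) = (1 3 7 9)(2 5 8) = [0, 3, 5, 7, 4, 8, 6, 9, 2, 1]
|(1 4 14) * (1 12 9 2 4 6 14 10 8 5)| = |(1 6 14 12 9 2 4 10 8 5)| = 10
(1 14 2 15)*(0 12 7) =[12, 14, 15, 3, 4, 5, 6, 0, 8, 9, 10, 11, 7, 13, 2, 1] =(0 12 7)(1 14 2 15)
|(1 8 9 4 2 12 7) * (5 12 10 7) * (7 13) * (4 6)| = |(1 8 9 6 4 2 10 13 7)(5 12)| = 18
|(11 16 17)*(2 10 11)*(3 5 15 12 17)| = 9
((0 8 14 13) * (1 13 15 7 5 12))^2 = ((0 8 14 15 7 5 12 1 13))^2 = (0 14 7 12 13 8 15 5 1)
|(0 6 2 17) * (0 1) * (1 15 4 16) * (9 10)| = |(0 6 2 17 15 4 16 1)(9 10)| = 8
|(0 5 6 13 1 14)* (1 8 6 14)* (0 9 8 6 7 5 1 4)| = |(0 1 4)(5 14 9 8 7)(6 13)| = 30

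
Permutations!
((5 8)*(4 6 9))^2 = (4 9 6)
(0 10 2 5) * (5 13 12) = (0 10 2 13 12 5) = [10, 1, 13, 3, 4, 0, 6, 7, 8, 9, 2, 11, 5, 12]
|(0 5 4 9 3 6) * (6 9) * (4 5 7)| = |(0 7 4 6)(3 9)| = 4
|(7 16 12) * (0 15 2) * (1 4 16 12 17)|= |(0 15 2)(1 4 16 17)(7 12)|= 12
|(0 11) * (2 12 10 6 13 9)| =|(0 11)(2 12 10 6 13 9)| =6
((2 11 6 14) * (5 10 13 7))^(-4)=(14)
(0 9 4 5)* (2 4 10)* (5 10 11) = (0 9 11 5)(2 4 10) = [9, 1, 4, 3, 10, 0, 6, 7, 8, 11, 2, 5]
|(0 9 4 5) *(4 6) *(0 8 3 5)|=12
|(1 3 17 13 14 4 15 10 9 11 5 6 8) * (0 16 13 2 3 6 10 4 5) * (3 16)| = 66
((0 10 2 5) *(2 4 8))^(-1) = (0 5 2 8 4 10) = ((0 10 4 8 2 5))^(-1)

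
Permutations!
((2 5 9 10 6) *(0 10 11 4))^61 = (0 9 6 4 5 10 11 2)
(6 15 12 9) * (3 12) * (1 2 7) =(1 2 7)(3 12 9 6 15) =[0, 2, 7, 12, 4, 5, 15, 1, 8, 6, 10, 11, 9, 13, 14, 3]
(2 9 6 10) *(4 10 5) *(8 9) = [0, 1, 8, 3, 10, 4, 5, 7, 9, 6, 2] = (2 8 9 6 5 4 10)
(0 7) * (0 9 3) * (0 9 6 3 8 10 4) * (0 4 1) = [7, 0, 2, 9, 4, 5, 3, 6, 10, 8, 1] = (0 7 6 3 9 8 10 1)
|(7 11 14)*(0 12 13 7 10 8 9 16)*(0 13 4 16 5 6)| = 13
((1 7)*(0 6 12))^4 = (0 6 12)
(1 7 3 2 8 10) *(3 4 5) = (1 7 4 5 3 2 8 10) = [0, 7, 8, 2, 5, 3, 6, 4, 10, 9, 1]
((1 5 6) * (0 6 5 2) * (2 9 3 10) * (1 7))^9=((0 6 7 1 9 3 10 2))^9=(0 6 7 1 9 3 10 2)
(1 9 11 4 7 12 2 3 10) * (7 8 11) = (1 9 7 12 2 3 10)(4 8 11) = [0, 9, 3, 10, 8, 5, 6, 12, 11, 7, 1, 4, 2]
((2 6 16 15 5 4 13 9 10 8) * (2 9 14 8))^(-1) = ((2 6 16 15 5 4 13 14 8 9 10))^(-1) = (2 10 9 8 14 13 4 5 15 16 6)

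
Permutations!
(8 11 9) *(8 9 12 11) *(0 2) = (0 2)(11 12) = [2, 1, 0, 3, 4, 5, 6, 7, 8, 9, 10, 12, 11]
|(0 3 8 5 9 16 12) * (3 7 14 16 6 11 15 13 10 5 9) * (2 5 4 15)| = 140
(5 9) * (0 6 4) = [6, 1, 2, 3, 0, 9, 4, 7, 8, 5] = (0 6 4)(5 9)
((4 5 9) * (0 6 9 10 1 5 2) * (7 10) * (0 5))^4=(0 2 1 4 10 9 7 6 5)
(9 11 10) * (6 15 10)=(6 15 10 9 11)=[0, 1, 2, 3, 4, 5, 15, 7, 8, 11, 9, 6, 12, 13, 14, 10]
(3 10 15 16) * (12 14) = (3 10 15 16)(12 14) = [0, 1, 2, 10, 4, 5, 6, 7, 8, 9, 15, 11, 14, 13, 12, 16, 3]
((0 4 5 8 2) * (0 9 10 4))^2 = (2 10 5)(4 8 9)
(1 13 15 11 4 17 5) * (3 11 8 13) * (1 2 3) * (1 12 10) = (1 12 10)(2 3 11 4 17 5)(8 13 15) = [0, 12, 3, 11, 17, 2, 6, 7, 13, 9, 1, 4, 10, 15, 14, 8, 16, 5]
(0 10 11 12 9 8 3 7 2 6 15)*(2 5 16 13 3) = (0 10 11 12 9 8 2 6 15)(3 7 5 16 13) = [10, 1, 6, 7, 4, 16, 15, 5, 2, 8, 11, 12, 9, 3, 14, 0, 13]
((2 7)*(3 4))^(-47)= (2 7)(3 4)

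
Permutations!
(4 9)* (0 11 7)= (0 11 7)(4 9)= [11, 1, 2, 3, 9, 5, 6, 0, 8, 4, 10, 7]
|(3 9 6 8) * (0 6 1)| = |(0 6 8 3 9 1)| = 6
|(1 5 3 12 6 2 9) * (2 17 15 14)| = 10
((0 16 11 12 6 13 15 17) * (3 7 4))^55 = (0 17 15 13 6 12 11 16)(3 7 4) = ((0 16 11 12 6 13 15 17)(3 7 4))^55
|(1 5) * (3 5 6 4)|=5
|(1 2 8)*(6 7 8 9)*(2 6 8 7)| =5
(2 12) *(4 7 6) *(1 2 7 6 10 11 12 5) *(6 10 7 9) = (1 2 5)(4 10 11 12 9 6) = [0, 2, 5, 3, 10, 1, 4, 7, 8, 6, 11, 12, 9]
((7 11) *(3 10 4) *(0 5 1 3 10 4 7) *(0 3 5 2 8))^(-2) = (0 2 8)(3 7 4 11 10)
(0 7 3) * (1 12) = (0 7 3)(1 12) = [7, 12, 2, 0, 4, 5, 6, 3, 8, 9, 10, 11, 1]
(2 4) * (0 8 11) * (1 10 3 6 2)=[8, 10, 4, 6, 1, 5, 2, 7, 11, 9, 3, 0]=(0 8 11)(1 10 3 6 2 4)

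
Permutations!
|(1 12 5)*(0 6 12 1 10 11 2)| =7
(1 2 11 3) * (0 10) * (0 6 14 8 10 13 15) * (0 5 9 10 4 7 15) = [13, 2, 11, 1, 7, 9, 14, 15, 4, 10, 6, 3, 12, 0, 8, 5] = (0 13)(1 2 11 3)(4 7 15 5 9 10 6 14 8)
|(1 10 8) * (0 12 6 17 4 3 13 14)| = 24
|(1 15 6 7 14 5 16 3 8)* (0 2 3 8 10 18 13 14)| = |(0 2 3 10 18 13 14 5 16 8 1 15 6 7)| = 14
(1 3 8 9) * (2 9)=(1 3 8 2 9)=[0, 3, 9, 8, 4, 5, 6, 7, 2, 1]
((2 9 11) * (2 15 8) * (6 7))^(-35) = (15)(6 7)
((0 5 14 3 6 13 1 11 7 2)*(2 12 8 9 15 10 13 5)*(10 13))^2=((0 2)(1 11 7 12 8 9 15 13)(3 6 5 14))^2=(1 7 8 15)(3 5)(6 14)(9 13 11 12)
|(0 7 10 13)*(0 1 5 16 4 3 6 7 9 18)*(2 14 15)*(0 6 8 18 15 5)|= |(0 9 15 2 14 5 16 4 3 8 18 6 7 10 13 1)|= 16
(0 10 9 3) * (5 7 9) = (0 10 5 7 9 3) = [10, 1, 2, 0, 4, 7, 6, 9, 8, 3, 5]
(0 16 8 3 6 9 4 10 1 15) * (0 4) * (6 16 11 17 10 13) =[11, 15, 2, 16, 13, 5, 9, 7, 3, 0, 1, 17, 12, 6, 14, 4, 8, 10] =(0 11 17 10 1 15 4 13 6 9)(3 16 8)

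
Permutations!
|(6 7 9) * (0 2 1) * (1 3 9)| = 7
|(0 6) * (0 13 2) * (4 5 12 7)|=|(0 6 13 2)(4 5 12 7)|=4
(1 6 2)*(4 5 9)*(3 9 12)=[0, 6, 1, 9, 5, 12, 2, 7, 8, 4, 10, 11, 3]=(1 6 2)(3 9 4 5 12)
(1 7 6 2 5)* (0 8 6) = (0 8 6 2 5 1 7) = [8, 7, 5, 3, 4, 1, 2, 0, 6]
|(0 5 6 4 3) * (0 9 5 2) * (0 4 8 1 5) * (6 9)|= 9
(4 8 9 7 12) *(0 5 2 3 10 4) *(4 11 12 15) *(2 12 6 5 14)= (0 14 2 3 10 11 6 5 12)(4 8 9 7 15)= [14, 1, 3, 10, 8, 12, 5, 15, 9, 7, 11, 6, 0, 13, 2, 4]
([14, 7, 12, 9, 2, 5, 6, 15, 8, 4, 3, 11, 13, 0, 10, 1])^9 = (15)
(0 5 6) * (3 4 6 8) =[5, 1, 2, 4, 6, 8, 0, 7, 3] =(0 5 8 3 4 6)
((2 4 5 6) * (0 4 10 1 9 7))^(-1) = ((0 4 5 6 2 10 1 9 7))^(-1) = (0 7 9 1 10 2 6 5 4)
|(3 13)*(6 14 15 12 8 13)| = 7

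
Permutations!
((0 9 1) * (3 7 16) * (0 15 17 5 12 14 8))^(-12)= (0 12 15)(1 8 5)(9 14 17)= ((0 9 1 15 17 5 12 14 8)(3 7 16))^(-12)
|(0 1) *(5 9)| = 2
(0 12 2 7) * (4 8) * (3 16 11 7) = (0 12 2 3 16 11 7)(4 8) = [12, 1, 3, 16, 8, 5, 6, 0, 4, 9, 10, 7, 2, 13, 14, 15, 11]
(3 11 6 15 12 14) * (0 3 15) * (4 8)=(0 3 11 6)(4 8)(12 14 15)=[3, 1, 2, 11, 8, 5, 0, 7, 4, 9, 10, 6, 14, 13, 15, 12]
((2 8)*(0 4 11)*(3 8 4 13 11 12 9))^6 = (13) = ((0 13 11)(2 4 12 9 3 8))^6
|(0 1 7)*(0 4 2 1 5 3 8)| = |(0 5 3 8)(1 7 4 2)| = 4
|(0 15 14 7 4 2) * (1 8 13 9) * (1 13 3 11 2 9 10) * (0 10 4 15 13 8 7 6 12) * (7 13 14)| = 36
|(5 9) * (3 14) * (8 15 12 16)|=|(3 14)(5 9)(8 15 12 16)|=4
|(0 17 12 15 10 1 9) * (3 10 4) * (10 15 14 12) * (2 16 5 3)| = 30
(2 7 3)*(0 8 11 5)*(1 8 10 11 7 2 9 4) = (0 10 11 5)(1 8 7 3 9 4) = [10, 8, 2, 9, 1, 0, 6, 3, 7, 4, 11, 5]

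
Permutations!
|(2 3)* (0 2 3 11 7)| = 4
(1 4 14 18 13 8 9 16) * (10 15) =(1 4 14 18 13 8 9 16)(10 15) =[0, 4, 2, 3, 14, 5, 6, 7, 9, 16, 15, 11, 12, 8, 18, 10, 1, 17, 13]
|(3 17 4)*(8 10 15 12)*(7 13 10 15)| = 3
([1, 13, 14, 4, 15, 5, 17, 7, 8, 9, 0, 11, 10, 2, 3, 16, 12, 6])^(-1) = (0 10 12 16 15 4 3 14 2 13 1)(6 17)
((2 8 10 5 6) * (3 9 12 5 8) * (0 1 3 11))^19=(0 1 3 9 12 5 6 2 11)(8 10)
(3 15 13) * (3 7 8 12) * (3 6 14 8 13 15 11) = (15)(3 11)(6 14 8 12)(7 13) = [0, 1, 2, 11, 4, 5, 14, 13, 12, 9, 10, 3, 6, 7, 8, 15]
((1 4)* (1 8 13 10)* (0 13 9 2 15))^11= ((0 13 10 1 4 8 9 2 15))^11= (0 10 4 9 15 13 1 8 2)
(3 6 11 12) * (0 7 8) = (0 7 8)(3 6 11 12) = [7, 1, 2, 6, 4, 5, 11, 8, 0, 9, 10, 12, 3]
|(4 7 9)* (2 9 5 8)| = 6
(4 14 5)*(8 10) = (4 14 5)(8 10) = [0, 1, 2, 3, 14, 4, 6, 7, 10, 9, 8, 11, 12, 13, 5]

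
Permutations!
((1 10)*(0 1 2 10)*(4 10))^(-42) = (10)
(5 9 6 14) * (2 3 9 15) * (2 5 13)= [0, 1, 3, 9, 4, 15, 14, 7, 8, 6, 10, 11, 12, 2, 13, 5]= (2 3 9 6 14 13)(5 15)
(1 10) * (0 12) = (0 12)(1 10) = [12, 10, 2, 3, 4, 5, 6, 7, 8, 9, 1, 11, 0]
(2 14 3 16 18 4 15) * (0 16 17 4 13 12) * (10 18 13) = [16, 1, 14, 17, 15, 5, 6, 7, 8, 9, 18, 11, 0, 12, 3, 2, 13, 4, 10] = (0 16 13 12)(2 14 3 17 4 15)(10 18)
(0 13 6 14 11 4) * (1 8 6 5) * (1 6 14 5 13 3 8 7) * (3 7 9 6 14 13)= [7, 9, 2, 8, 0, 14, 5, 1, 13, 6, 10, 4, 12, 3, 11]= (0 7 1 9 6 5 14 11 4)(3 8 13)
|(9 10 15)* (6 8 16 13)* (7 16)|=15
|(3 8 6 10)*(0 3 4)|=|(0 3 8 6 10 4)|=6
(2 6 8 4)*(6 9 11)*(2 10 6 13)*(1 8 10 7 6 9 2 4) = [0, 8, 2, 3, 7, 5, 10, 6, 1, 11, 9, 13, 12, 4] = (1 8)(4 7 6 10 9 11 13)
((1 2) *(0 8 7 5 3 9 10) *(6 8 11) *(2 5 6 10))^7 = (0 11 10)(1 3 2 5 9)(6 8 7) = ((0 11 10)(1 5 3 9 2)(6 8 7))^7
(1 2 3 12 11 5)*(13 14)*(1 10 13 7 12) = (1 2 3)(5 10 13 14 7 12 11) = [0, 2, 3, 1, 4, 10, 6, 12, 8, 9, 13, 5, 11, 14, 7]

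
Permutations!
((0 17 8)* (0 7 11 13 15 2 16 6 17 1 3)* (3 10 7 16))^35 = ((0 1 10 7 11 13 15 2 3)(6 17 8 16))^35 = (0 3 2 15 13 11 7 10 1)(6 16 8 17)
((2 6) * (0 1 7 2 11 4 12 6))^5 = ((0 1 7 2)(4 12 6 11))^5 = (0 1 7 2)(4 12 6 11)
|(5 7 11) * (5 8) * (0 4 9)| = |(0 4 9)(5 7 11 8)| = 12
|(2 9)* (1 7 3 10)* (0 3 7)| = 4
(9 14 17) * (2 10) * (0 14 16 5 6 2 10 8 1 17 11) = (0 14 11)(1 17 9 16 5 6 2 8) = [14, 17, 8, 3, 4, 6, 2, 7, 1, 16, 10, 0, 12, 13, 11, 15, 5, 9]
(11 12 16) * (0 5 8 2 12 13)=(0 5 8 2 12 16 11 13)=[5, 1, 12, 3, 4, 8, 6, 7, 2, 9, 10, 13, 16, 0, 14, 15, 11]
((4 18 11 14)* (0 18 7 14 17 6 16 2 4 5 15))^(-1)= (0 15 5 14 7 4 2 16 6 17 11 18)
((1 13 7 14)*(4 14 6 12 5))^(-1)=(1 14 4 5 12 6 7 13)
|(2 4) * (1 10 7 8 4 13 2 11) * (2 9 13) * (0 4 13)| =|(0 4 11 1 10 7 8 13 9)| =9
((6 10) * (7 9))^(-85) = (6 10)(7 9) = ((6 10)(7 9))^(-85)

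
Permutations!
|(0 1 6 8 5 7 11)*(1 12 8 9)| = 6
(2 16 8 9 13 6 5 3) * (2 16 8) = (2 8 9 13 6 5 3 16) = [0, 1, 8, 16, 4, 3, 5, 7, 9, 13, 10, 11, 12, 6, 14, 15, 2]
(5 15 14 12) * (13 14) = (5 15 13 14 12) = [0, 1, 2, 3, 4, 15, 6, 7, 8, 9, 10, 11, 5, 14, 12, 13]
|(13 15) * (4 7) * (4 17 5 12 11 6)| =|(4 7 17 5 12 11 6)(13 15)| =14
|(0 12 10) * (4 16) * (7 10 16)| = 6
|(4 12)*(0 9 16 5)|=4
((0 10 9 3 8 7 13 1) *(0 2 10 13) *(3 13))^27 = (0 7 8 3)(1 10 13 2 9) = ((0 3 8 7)(1 2 10 9 13))^27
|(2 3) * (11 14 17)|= 6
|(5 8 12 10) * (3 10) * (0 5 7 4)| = 8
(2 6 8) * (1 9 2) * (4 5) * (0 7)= (0 7)(1 9 2 6 8)(4 5)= [7, 9, 6, 3, 5, 4, 8, 0, 1, 2]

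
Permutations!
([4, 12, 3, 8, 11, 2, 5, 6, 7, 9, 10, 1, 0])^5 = (12)(2 5 6 7 8 3)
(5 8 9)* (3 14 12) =[0, 1, 2, 14, 4, 8, 6, 7, 9, 5, 10, 11, 3, 13, 12] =(3 14 12)(5 8 9)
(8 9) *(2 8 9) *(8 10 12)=(2 10 12 8)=[0, 1, 10, 3, 4, 5, 6, 7, 2, 9, 12, 11, 8]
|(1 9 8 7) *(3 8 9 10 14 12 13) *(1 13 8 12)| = 15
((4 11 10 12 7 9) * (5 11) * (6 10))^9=((4 5 11 6 10 12 7 9))^9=(4 5 11 6 10 12 7 9)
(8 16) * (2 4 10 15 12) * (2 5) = [0, 1, 4, 3, 10, 2, 6, 7, 16, 9, 15, 11, 5, 13, 14, 12, 8] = (2 4 10 15 12 5)(8 16)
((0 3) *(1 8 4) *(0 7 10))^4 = ((0 3 7 10)(1 8 4))^4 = (10)(1 8 4)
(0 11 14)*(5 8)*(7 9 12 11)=(0 7 9 12 11 14)(5 8)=[7, 1, 2, 3, 4, 8, 6, 9, 5, 12, 10, 14, 11, 13, 0]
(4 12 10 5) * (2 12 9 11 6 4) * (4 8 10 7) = (2 12 7 4 9 11 6 8 10 5) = [0, 1, 12, 3, 9, 2, 8, 4, 10, 11, 5, 6, 7]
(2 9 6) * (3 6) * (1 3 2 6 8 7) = (1 3 8 7)(2 9) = [0, 3, 9, 8, 4, 5, 6, 1, 7, 2]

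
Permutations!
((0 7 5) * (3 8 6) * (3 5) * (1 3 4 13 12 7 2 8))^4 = ((0 2 8 6 5)(1 3)(4 13 12 7))^4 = (13)(0 5 6 8 2)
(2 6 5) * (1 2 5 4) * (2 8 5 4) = (1 8 5 4)(2 6) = [0, 8, 6, 3, 1, 4, 2, 7, 5]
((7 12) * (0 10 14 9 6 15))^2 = ((0 10 14 9 6 15)(7 12))^2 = (0 14 6)(9 15 10)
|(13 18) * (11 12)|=|(11 12)(13 18)|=2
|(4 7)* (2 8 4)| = 4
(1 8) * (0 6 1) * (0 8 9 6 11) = (0 11)(1 9 6) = [11, 9, 2, 3, 4, 5, 1, 7, 8, 6, 10, 0]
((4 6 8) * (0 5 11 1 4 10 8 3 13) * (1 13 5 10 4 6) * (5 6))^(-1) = (0 13 11 5 1 4 8 10)(3 6)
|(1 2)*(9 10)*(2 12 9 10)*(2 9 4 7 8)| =6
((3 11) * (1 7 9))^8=((1 7 9)(3 11))^8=(11)(1 9 7)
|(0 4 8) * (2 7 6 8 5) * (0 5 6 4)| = |(2 7 4 6 8 5)| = 6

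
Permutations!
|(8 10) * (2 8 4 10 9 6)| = |(2 8 9 6)(4 10)| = 4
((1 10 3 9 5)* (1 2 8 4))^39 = (1 4 8 2 5 9 3 10)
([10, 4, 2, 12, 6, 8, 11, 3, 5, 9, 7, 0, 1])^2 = (0 7 12 4 11 10 3 1 6)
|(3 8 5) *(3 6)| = |(3 8 5 6)| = 4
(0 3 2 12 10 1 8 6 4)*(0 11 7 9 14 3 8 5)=(0 8 6 4 11 7 9 14 3 2 12 10 1 5)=[8, 5, 12, 2, 11, 0, 4, 9, 6, 14, 1, 7, 10, 13, 3]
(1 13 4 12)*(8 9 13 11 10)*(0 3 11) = [3, 0, 2, 11, 12, 5, 6, 7, 9, 13, 8, 10, 1, 4] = (0 3 11 10 8 9 13 4 12 1)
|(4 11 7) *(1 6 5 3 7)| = 7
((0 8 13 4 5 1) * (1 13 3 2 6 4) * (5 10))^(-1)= ((0 8 3 2 6 4 10 5 13 1))^(-1)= (0 1 13 5 10 4 6 2 3 8)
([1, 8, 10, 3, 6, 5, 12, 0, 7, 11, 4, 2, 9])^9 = [1, 8, 4, 3, 12, 5, 9, 0, 7, 2, 6, 10, 11]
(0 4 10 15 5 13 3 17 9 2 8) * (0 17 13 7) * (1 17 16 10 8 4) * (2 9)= (0 1 17 2 4 8 16 10 15 5 7)(3 13)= [1, 17, 4, 13, 8, 7, 6, 0, 16, 9, 15, 11, 12, 3, 14, 5, 10, 2]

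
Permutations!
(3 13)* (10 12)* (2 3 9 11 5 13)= (2 3)(5 13 9 11)(10 12)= [0, 1, 3, 2, 4, 13, 6, 7, 8, 11, 12, 5, 10, 9]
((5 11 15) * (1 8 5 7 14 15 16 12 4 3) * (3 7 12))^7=((1 8 5 11 16 3)(4 7 14 15 12))^7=(1 8 5 11 16 3)(4 14 12 7 15)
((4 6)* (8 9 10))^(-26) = (8 9 10)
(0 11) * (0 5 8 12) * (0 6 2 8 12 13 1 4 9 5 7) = (0 11 7)(1 4 9 5 12 6 2 8 13) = [11, 4, 8, 3, 9, 12, 2, 0, 13, 5, 10, 7, 6, 1]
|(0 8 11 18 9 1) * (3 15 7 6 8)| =|(0 3 15 7 6 8 11 18 9 1)| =10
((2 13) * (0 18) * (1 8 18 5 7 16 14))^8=(18)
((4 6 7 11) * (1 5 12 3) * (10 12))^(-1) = (1 3 12 10 5)(4 11 7 6)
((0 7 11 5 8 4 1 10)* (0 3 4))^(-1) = ((0 7 11 5 8)(1 10 3 4))^(-1) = (0 8 5 11 7)(1 4 3 10)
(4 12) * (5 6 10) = [0, 1, 2, 3, 12, 6, 10, 7, 8, 9, 5, 11, 4] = (4 12)(5 6 10)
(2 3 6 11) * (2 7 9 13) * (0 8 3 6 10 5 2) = (0 8 3 10 5 2 6 11 7 9 13) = [8, 1, 6, 10, 4, 2, 11, 9, 3, 13, 5, 7, 12, 0]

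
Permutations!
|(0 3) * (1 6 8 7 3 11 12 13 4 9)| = 11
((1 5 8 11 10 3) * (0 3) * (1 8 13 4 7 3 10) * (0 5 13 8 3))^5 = (0 1 10 13 5 4 8 7 11)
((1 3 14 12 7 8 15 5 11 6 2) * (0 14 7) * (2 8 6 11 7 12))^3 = (0 1)(2 12)(3 14)(5 8 7 15 6)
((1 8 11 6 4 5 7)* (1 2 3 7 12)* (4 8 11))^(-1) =(1 12 5 4 8 6 11)(2 7 3) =((1 11 6 8 4 5 12)(2 3 7))^(-1)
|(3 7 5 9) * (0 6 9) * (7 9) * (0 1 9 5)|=12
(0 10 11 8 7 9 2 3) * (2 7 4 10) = (0 2 3)(4 10 11 8)(7 9) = [2, 1, 3, 0, 10, 5, 6, 9, 4, 7, 11, 8]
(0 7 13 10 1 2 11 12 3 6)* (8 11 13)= (0 7 8 11 12 3 6)(1 2 13 10)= [7, 2, 13, 6, 4, 5, 0, 8, 11, 9, 1, 12, 3, 10]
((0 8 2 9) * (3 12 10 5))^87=((0 8 2 9)(3 12 10 5))^87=(0 9 2 8)(3 5 10 12)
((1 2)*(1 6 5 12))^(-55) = (12)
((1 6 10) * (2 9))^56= ((1 6 10)(2 9))^56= (1 10 6)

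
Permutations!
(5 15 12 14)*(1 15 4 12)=(1 15)(4 12 14 5)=[0, 15, 2, 3, 12, 4, 6, 7, 8, 9, 10, 11, 14, 13, 5, 1]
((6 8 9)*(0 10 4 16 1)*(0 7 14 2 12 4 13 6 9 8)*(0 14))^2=((0 10 13 6 14 2 12 4 16 1 7))^2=(0 13 14 12 16 7 10 6 2 4 1)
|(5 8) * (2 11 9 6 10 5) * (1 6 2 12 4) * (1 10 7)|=|(1 6 7)(2 11 9)(4 10 5 8 12)|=15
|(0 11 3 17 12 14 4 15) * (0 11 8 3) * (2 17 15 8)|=10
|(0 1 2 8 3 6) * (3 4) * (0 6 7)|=|(0 1 2 8 4 3 7)|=7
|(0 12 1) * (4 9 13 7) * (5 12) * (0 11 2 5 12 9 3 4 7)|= |(0 12 1 11 2 5 9 13)(3 4)|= 8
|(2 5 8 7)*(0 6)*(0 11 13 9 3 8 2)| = |(0 6 11 13 9 3 8 7)(2 5)| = 8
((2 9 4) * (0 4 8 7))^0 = ((0 4 2 9 8 7))^0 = (9)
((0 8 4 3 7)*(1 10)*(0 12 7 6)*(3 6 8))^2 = (12)(0 8 6 3 4)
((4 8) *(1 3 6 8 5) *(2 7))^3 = (1 8)(2 7)(3 4)(5 6)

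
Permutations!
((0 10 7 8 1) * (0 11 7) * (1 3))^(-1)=((0 10)(1 11 7 8 3))^(-1)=(0 10)(1 3 8 7 11)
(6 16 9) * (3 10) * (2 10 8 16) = [0, 1, 10, 8, 4, 5, 2, 7, 16, 6, 3, 11, 12, 13, 14, 15, 9] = (2 10 3 8 16 9 6)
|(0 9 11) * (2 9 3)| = |(0 3 2 9 11)| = 5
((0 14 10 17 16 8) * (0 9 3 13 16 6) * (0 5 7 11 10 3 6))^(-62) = ((0 14 3 13 16 8 9 6 5 7 11 10 17))^(-62) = (0 13 9 7 17 3 8 5 10 14 16 6 11)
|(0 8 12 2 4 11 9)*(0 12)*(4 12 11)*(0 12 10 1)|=|(0 8 12 2 10 1)(9 11)|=6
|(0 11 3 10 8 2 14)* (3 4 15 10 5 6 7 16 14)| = |(0 11 4 15 10 8 2 3 5 6 7 16 14)| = 13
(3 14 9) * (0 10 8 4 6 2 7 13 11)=(0 10 8 4 6 2 7 13 11)(3 14 9)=[10, 1, 7, 14, 6, 5, 2, 13, 4, 3, 8, 0, 12, 11, 9]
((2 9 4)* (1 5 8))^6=(9)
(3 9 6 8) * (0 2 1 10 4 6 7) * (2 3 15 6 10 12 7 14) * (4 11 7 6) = [3, 12, 1, 9, 10, 5, 8, 0, 15, 14, 11, 7, 6, 13, 2, 4] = (0 3 9 14 2 1 12 6 8 15 4 10 11 7)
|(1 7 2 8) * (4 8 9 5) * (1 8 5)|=4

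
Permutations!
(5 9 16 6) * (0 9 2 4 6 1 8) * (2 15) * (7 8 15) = (0 9 16 1 15 2 4 6 5 7 8) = [9, 15, 4, 3, 6, 7, 5, 8, 0, 16, 10, 11, 12, 13, 14, 2, 1]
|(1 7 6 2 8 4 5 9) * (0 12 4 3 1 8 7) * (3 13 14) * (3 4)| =12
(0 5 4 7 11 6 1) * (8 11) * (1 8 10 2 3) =(0 5 4 7 10 2 3 1)(6 8 11) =[5, 0, 3, 1, 7, 4, 8, 10, 11, 9, 2, 6]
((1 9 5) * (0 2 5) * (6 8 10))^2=(0 5 9 2 1)(6 10 8)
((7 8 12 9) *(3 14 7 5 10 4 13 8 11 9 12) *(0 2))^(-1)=(0 2)(3 8 13 4 10 5 9 11 7 14)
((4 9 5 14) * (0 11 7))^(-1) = ((0 11 7)(4 9 5 14))^(-1) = (0 7 11)(4 14 5 9)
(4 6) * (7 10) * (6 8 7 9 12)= (4 8 7 10 9 12 6)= [0, 1, 2, 3, 8, 5, 4, 10, 7, 12, 9, 11, 6]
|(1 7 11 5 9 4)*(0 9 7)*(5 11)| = 4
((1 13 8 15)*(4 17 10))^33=((1 13 8 15)(4 17 10))^33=(17)(1 13 8 15)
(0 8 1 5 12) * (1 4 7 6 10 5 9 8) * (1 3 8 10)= (0 3 8 4 7 6 1 9 10 5 12)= [3, 9, 2, 8, 7, 12, 1, 6, 4, 10, 5, 11, 0]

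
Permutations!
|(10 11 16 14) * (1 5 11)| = |(1 5 11 16 14 10)| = 6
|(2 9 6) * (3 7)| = 6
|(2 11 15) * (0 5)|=6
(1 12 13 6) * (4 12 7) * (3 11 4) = (1 7 3 11 4 12 13 6) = [0, 7, 2, 11, 12, 5, 1, 3, 8, 9, 10, 4, 13, 6]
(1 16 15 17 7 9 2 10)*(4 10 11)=(1 16 15 17 7 9 2 11 4 10)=[0, 16, 11, 3, 10, 5, 6, 9, 8, 2, 1, 4, 12, 13, 14, 17, 15, 7]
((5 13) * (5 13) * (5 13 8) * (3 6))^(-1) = (3 6)(5 8 13)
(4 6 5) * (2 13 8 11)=[0, 1, 13, 3, 6, 4, 5, 7, 11, 9, 10, 2, 12, 8]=(2 13 8 11)(4 6 5)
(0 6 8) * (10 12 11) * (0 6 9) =(0 9)(6 8)(10 12 11) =[9, 1, 2, 3, 4, 5, 8, 7, 6, 0, 12, 10, 11]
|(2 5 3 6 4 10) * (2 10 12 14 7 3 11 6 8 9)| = 11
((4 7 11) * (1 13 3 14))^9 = ((1 13 3 14)(4 7 11))^9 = (1 13 3 14)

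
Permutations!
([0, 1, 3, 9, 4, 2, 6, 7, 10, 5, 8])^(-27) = (2 3 9 5)(8 10)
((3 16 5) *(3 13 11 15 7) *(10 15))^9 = (3 16 5 13 11 10 15 7)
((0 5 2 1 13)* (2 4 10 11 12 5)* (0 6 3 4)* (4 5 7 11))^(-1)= (0 5 3 6 13 1 2)(4 10)(7 12 11)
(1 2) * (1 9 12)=(1 2 9 12)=[0, 2, 9, 3, 4, 5, 6, 7, 8, 12, 10, 11, 1]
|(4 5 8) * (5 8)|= 2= |(4 8)|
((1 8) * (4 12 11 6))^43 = ((1 8)(4 12 11 6))^43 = (1 8)(4 6 11 12)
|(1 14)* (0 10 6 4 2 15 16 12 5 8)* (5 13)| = |(0 10 6 4 2 15 16 12 13 5 8)(1 14)| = 22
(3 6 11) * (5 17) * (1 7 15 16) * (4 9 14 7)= (1 4 9 14 7 15 16)(3 6 11)(5 17)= [0, 4, 2, 6, 9, 17, 11, 15, 8, 14, 10, 3, 12, 13, 7, 16, 1, 5]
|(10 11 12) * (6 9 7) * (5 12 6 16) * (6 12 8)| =|(5 8 6 9 7 16)(10 11 12)| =6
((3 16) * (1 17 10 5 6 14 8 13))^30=(1 8 6 10)(5 17 13 14)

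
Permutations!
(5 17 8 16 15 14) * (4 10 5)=[0, 1, 2, 3, 10, 17, 6, 7, 16, 9, 5, 11, 12, 13, 4, 14, 15, 8]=(4 10 5 17 8 16 15 14)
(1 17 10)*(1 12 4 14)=(1 17 10 12 4 14)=[0, 17, 2, 3, 14, 5, 6, 7, 8, 9, 12, 11, 4, 13, 1, 15, 16, 10]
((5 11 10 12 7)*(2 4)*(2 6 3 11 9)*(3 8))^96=((2 4 6 8 3 11 10 12 7 5 9))^96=(2 7 11 6 9 12 3 4 5 10 8)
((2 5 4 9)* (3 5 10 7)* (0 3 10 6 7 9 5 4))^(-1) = ((0 3 4 5)(2 6 7 10 9))^(-1) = (0 5 4 3)(2 9 10 7 6)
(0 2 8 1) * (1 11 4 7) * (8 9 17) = (0 2 9 17 8 11 4 7 1) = [2, 0, 9, 3, 7, 5, 6, 1, 11, 17, 10, 4, 12, 13, 14, 15, 16, 8]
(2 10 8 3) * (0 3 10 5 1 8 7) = (0 3 2 5 1 8 10 7) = [3, 8, 5, 2, 4, 1, 6, 0, 10, 9, 7]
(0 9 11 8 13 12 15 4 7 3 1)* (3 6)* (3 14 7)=(0 9 11 8 13 12 15 4 3 1)(6 14 7)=[9, 0, 2, 1, 3, 5, 14, 6, 13, 11, 10, 8, 15, 12, 7, 4]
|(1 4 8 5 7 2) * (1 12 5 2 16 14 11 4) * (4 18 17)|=11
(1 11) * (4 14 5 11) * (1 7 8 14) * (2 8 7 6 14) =(1 4)(2 8)(5 11 6 14) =[0, 4, 8, 3, 1, 11, 14, 7, 2, 9, 10, 6, 12, 13, 5]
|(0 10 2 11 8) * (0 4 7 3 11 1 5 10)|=20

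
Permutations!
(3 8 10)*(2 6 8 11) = (2 6 8 10 3 11) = [0, 1, 6, 11, 4, 5, 8, 7, 10, 9, 3, 2]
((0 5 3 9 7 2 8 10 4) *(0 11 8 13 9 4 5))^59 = ((2 13 9 7)(3 4 11 8 10 5))^59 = (2 7 9 13)(3 5 10 8 11 4)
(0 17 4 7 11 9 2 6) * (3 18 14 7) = (0 17 4 3 18 14 7 11 9 2 6) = [17, 1, 6, 18, 3, 5, 0, 11, 8, 2, 10, 9, 12, 13, 7, 15, 16, 4, 14]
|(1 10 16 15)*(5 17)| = 4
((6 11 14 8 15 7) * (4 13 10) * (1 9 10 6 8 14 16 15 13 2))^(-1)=((1 9 10 4 2)(6 11 16 15 7 8 13))^(-1)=(1 2 4 10 9)(6 13 8 7 15 16 11)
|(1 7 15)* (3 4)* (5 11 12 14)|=12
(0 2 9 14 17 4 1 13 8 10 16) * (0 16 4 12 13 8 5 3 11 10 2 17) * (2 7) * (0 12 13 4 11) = (0 17 13 5 3)(1 8 7 2 9 14 12 4)(10 11) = [17, 8, 9, 0, 1, 3, 6, 2, 7, 14, 11, 10, 4, 5, 12, 15, 16, 13]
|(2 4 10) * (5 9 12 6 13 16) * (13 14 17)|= |(2 4 10)(5 9 12 6 14 17 13 16)|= 24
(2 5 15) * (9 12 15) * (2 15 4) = (15)(2 5 9 12 4) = [0, 1, 5, 3, 2, 9, 6, 7, 8, 12, 10, 11, 4, 13, 14, 15]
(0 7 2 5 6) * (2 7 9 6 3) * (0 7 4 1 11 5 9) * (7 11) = (1 7 4)(2 9 6 11 5 3) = [0, 7, 9, 2, 1, 3, 11, 4, 8, 6, 10, 5]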